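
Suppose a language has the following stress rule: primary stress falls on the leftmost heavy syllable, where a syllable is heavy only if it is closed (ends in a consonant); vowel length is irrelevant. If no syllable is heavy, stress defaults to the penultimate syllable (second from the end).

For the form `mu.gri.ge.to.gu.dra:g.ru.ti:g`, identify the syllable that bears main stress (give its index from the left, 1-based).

6

Weights: 1 mu L, 2 gri L, 3 ge L, 4 to L, 5 gu L, 6 dra:g H, 7 ru L, 8 ti:g H.
Heavy syllables in the domain: 6, 8. The leftmost is syllable 6 (dra:g).
Primary stress: syllable 6 → mu.gri.ge.to.gu.ˈdra:g.ru.ti:g.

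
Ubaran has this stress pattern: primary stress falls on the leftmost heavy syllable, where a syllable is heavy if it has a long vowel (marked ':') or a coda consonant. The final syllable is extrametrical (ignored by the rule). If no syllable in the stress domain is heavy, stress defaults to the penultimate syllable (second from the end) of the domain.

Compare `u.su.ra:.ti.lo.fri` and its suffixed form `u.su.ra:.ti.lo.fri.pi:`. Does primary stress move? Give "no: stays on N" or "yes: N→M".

no: stays on 3

Base `u.su.ra:.ti.lo.fri` (6 syllables):
  The final syllable (6, fri) is extrametrical; the stress domain is syllables 1–5.
  Weights: 1 u L, 2 su L, 3 ra: H, 4 ti L, 5 lo L.
  Heavy syllables in the domain: 3. The leftmost is syllable 3 (ra:).
  → primary stress on syllable 3.
Suffixed `u.su.ra:.ti.lo.fri.pi:` (7 syllables):
  The final syllable (7, pi:) is extrametrical; the stress domain is syllables 1–6.
  Weights: 1 u L, 2 su L, 3 ra: H, 4 ti L, 5 lo L, 6 fri L.
  Heavy syllables in the domain: 3. The leftmost is syllable 3 (ra:).
  → primary stress on syllable 3.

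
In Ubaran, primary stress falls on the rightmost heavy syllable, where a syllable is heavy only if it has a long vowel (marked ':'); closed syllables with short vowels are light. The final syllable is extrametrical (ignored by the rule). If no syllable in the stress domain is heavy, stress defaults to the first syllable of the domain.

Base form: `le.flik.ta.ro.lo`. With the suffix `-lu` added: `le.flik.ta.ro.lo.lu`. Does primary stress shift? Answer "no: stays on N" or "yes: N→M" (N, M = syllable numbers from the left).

no: stays on 1

Base `le.flik.ta.ro.lo` (5 syllables):
  The final syllable (5, lo) is extrametrical; the stress domain is syllables 1–4.
  Weights: 1 le L, 2 flik L, 3 ta L, 4 ro L.
  No heavy syllable in the domain; default to the first syllable of the domain = syllable 1.
  → primary stress on syllable 1.
Suffixed `le.flik.ta.ro.lo.lu` (6 syllables):
  The final syllable (6, lu) is extrametrical; the stress domain is syllables 1–5.
  Weights: 1 le L, 2 flik L, 3 ta L, 4 ro L, 5 lo L.
  No heavy syllable in the domain; default to the first syllable of the domain = syllable 1.
  → primary stress on syllable 1.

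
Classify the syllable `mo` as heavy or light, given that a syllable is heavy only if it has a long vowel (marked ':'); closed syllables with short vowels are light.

light

`mo`: short vowel, open (no coda). Short vowel → light.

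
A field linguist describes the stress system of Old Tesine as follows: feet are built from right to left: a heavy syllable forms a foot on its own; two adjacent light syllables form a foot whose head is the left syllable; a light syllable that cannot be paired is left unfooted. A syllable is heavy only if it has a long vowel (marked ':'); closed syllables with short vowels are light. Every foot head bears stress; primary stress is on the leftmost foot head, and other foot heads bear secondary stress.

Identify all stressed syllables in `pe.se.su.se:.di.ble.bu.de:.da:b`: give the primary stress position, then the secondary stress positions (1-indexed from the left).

Weights: 1 pe L, 2 se L, 3 su L, 4 se: H, 5 di L, 6 ble L, 7 bu L, 8 de: H, 9 da:b H.
Parse right to left (heavy = foot alone; LL = one foot; stranded L unfooted): pe (ˈse.su) (ˈse:) di (ˈble.bu) (ˈde:) (ˈda:b).
Foot heads: 2, 4, 6, 8, 9.
Primary stress on the leftmost head = syllable 2.
Secondary stress on 4, 6, 8, 9: pe.ˈse.su.ˌse:.di.ˌble.bu.ˌde:.ˌda:b.

primary 2, secondary 4, 6, 8, 9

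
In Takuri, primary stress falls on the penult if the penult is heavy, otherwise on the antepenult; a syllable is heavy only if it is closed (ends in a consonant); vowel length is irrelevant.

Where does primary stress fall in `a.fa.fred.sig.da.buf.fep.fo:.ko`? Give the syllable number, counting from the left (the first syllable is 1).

7

Weights: 7 fep H, 8 fo: L, 9 ko L.
The penult (syllable 8, fo:) is light, so stress falls on the antepenult (syllable 7, fep).
Primary stress: syllable 7 → a.fa.fred.sig.da.buf.ˈfep.fo:.ko.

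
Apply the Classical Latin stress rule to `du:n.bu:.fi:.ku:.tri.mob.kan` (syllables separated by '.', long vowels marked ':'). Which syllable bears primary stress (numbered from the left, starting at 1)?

6

Classical Latin: stress the penult if heavy (long vowel or closed), else the antepenult.
Weights: 5 tri L, 6 mob H, 7 kan H.
The penult (syllable 6, mob) is heavy, so it takes stress.
Stress on syllable 6: du:n.bu:.fi:.ku:.tri.ˈmob.kan.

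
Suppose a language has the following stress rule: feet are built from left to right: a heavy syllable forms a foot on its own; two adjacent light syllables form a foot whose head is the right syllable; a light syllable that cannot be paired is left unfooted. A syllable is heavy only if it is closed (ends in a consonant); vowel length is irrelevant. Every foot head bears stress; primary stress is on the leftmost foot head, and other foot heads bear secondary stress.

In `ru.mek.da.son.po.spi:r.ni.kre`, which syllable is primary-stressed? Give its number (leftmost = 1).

Weights: 1 ru L, 2 mek H, 3 da L, 4 son H, 5 po L, 6 spi:r H, 7 ni L, 8 kre L.
Parse left to right (heavy = foot alone; LL = one foot; stranded L unfooted): ru (ˈmek) da (ˈson) po (ˈspi:r) (ni.ˈkre).
Foot heads: 2, 4, 6, 8.
Primary stress on the leftmost head = syllable 2.
Primary stress: syllable 2 → ru.ˈmek.da.son.po.spi:r.ni.kre.

2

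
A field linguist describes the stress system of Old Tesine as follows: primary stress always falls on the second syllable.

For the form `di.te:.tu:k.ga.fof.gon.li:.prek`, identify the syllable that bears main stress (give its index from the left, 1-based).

2

The word has 8 syllables; the second syllable is syllable 2 (te:).
Primary stress: syllable 2 → di.ˈte:.tu:k.ga.fof.gon.li:.prek.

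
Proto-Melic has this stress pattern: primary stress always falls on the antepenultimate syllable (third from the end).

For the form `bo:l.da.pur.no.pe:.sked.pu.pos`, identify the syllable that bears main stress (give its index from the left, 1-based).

6

The word has 8 syllables; the antepenultimate syllable (third from the end) is syllable 6 (sked).
Primary stress: syllable 6 → bo:l.da.pur.no.pe:.ˈsked.pu.pos.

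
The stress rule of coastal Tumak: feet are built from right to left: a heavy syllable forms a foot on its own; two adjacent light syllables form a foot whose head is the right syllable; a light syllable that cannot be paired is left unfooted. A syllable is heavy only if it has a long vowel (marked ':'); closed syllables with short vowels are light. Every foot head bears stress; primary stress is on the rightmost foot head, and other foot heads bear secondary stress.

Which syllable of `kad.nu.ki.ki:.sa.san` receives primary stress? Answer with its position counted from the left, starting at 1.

Weights: 1 kad L, 2 nu L, 3 ki L, 4 ki: H, 5 sa L, 6 san L.
Parse right to left (heavy = foot alone; LL = one foot; stranded L unfooted): kad (nu.ˈki) (ˈki:) (sa.ˈsan).
Foot heads: 3, 4, 6.
Primary stress on the rightmost head = syllable 6.
Primary stress: syllable 6 → kad.nu.ki.ki:.sa.ˈsan.

6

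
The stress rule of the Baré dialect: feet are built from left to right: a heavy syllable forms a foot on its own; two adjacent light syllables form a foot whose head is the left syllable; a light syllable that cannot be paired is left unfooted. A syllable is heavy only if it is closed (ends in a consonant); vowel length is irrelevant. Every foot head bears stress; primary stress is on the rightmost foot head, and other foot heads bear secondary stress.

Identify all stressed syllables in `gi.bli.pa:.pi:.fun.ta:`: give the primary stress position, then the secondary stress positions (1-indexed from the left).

primary 5, secondary 1, 3

Weights: 1 gi L, 2 bli L, 3 pa: L, 4 pi: L, 5 fun H, 6 ta: L.
Parse left to right (heavy = foot alone; LL = one foot; stranded L unfooted): (ˈgi.bli) (ˈpa:.pi:) (ˈfun) ta:.
Foot heads: 1, 3, 5.
Primary stress on the rightmost head = syllable 5.
Secondary stress on 1, 3: ˌgi.bli.ˌpa:.pi:.ˈfun.ta:.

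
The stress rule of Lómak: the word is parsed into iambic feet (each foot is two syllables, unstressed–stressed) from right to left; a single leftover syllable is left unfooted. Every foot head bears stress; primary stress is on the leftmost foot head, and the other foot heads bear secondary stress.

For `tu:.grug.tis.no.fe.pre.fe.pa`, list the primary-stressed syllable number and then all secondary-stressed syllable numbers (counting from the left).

primary 2, secondary 4, 6, 8

Parse right to left into iambic (σˈσ) feet: (tu:.ˈgrug) (tis.ˈno) (fe.ˈpre) (fe.ˈpa).
Foot heads (stressed positions): 2, 4, 6, 8.
End Rule Leftmost: primary stress on the leftmost head = syllable 2.
Secondary stress on 4, 6, 8: tu:.ˈgrug.tis.ˌno.fe.ˌpre.fe.ˌpa.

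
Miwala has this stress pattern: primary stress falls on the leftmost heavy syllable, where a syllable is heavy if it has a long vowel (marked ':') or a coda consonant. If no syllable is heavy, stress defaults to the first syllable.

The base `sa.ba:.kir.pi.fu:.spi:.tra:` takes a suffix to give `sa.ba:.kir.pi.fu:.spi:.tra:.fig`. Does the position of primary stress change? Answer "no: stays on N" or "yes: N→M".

Base `sa.ba:.kir.pi.fu:.spi:.tra:` (7 syllables):
  Weights: 1 sa L, 2 ba: H, 3 kir H, 4 pi L, 5 fu: H, 6 spi: H, 7 tra: H.
  Heavy syllables in the domain: 2, 3, 5, 6, 7. The leftmost is syllable 2 (ba:).
  → primary stress on syllable 2.
Suffixed `sa.ba:.kir.pi.fu:.spi:.tra:.fig` (8 syllables):
  Weights: 1 sa L, 2 ba: H, 3 kir H, 4 pi L, 5 fu: H, 6 spi: H, 7 tra: H, 8 fig H.
  Heavy syllables in the domain: 2, 3, 5, 6, 7, 8. The leftmost is syllable 2 (ba:).
  → primary stress on syllable 2.

no: stays on 2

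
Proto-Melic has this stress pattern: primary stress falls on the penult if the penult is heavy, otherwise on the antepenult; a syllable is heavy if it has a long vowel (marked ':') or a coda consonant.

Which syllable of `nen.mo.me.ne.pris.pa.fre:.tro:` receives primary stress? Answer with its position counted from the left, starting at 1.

Weights: 6 pa L, 7 fre: H, 8 tro: H.
The penult (syllable 7, fre:) is heavy, so it takes stress.
Primary stress: syllable 7 → nen.mo.me.ne.pris.pa.ˈfre:.tro:.

7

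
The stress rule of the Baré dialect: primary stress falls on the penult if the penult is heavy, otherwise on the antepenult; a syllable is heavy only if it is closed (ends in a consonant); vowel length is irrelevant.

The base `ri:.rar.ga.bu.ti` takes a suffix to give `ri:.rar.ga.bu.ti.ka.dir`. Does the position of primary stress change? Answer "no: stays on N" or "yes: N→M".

Base `ri:.rar.ga.bu.ti` (5 syllables):
  Weights: 3 ga L, 4 bu L, 5 ti L.
  The penult (syllable 4, bu) is light, so stress falls on the antepenult (syllable 3, ga).
  → primary stress on syllable 3.
Suffixed `ri:.rar.ga.bu.ti.ka.dir` (7 syllables):
  Weights: 5 ti L, 6 ka L, 7 dir H.
  The penult (syllable 6, ka) is light, so stress falls on the antepenult (syllable 5, ti).
  → primary stress on syllable 5.

yes: 3→5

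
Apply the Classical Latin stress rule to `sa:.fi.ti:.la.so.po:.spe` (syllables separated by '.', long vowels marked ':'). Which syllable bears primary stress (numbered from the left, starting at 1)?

Classical Latin: stress the penult if heavy (long vowel or closed), else the antepenult.
Weights: 5 so L, 6 po: H, 7 spe L.
The penult (syllable 6, po:) is heavy, so it takes stress.
Stress on syllable 6: sa:.fi.ti:.la.so.ˈpo:.spe.

6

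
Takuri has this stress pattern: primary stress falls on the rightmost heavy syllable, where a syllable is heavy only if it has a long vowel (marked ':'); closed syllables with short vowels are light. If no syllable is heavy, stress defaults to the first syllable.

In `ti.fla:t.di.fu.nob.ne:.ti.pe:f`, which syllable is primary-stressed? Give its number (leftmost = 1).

8

Weights: 1 ti L, 2 fla:t H, 3 di L, 4 fu L, 5 nob L, 6 ne: H, 7 ti L, 8 pe:f H.
Heavy syllables in the domain: 2, 6, 8. The rightmost is syllable 8 (pe:f).
Primary stress: syllable 8 → ti.fla:t.di.fu.nob.ne:.ti.ˈpe:f.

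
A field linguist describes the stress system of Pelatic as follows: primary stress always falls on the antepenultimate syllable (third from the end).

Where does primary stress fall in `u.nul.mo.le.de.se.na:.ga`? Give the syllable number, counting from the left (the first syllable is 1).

The word has 8 syllables; the antepenultimate syllable (third from the end) is syllable 6 (se).
Primary stress: syllable 6 → u.nul.mo.le.de.ˈse.na:.ga.

6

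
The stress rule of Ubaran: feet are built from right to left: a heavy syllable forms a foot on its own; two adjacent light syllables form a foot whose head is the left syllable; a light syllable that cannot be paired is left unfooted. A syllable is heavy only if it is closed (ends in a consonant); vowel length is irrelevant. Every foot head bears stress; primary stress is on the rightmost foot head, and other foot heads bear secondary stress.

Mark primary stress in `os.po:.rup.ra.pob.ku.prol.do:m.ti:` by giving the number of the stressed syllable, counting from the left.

Weights: 1 os H, 2 po: L, 3 rup H, 4 ra L, 5 pob H, 6 ku L, 7 prol H, 8 do:m H, 9 ti: L.
Parse right to left (heavy = foot alone; LL = one foot; stranded L unfooted): (ˈos) po: (ˈrup) ra (ˈpob) ku (ˈprol) (ˈdo:m) ti:.
Foot heads: 1, 3, 5, 7, 8.
Primary stress on the rightmost head = syllable 8.
Primary stress: syllable 8 → os.po:.rup.ra.pob.ku.prol.ˈdo:m.ti:.

8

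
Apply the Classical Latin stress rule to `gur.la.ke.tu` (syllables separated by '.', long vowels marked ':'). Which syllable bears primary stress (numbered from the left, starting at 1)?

2

Classical Latin: stress the penult if heavy (long vowel or closed), else the antepenult.
Weights: 2 la L, 3 ke L, 4 tu L.
The penult (syllable 3, ke) is light, so stress falls on the antepenult (syllable 2, la).
Stress on syllable 2: gur.ˈla.ke.tu.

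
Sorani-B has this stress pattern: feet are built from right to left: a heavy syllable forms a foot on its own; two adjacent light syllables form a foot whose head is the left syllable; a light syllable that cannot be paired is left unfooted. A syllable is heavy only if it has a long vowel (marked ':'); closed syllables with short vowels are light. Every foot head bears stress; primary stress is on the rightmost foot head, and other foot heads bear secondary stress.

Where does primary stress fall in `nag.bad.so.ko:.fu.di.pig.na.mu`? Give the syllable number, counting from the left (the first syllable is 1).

Weights: 1 nag L, 2 bad L, 3 so L, 4 ko: H, 5 fu L, 6 di L, 7 pig L, 8 na L, 9 mu L.
Parse right to left (heavy = foot alone; LL = one foot; stranded L unfooted): nag (ˈbad.so) (ˈko:) fu (ˈdi.pig) (ˈna.mu).
Foot heads: 2, 4, 6, 8.
Primary stress on the rightmost head = syllable 8.
Primary stress: syllable 8 → nag.bad.so.ko:.fu.di.pig.ˈna.mu.

8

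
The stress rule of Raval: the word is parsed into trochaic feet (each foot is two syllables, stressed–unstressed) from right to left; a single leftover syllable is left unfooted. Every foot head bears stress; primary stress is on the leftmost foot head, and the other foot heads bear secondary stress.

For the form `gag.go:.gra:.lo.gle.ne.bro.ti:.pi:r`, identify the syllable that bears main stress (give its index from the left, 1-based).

Parse right to left into trochaic (ˈσσ) feet: gag (ˈgo:.gra:) (ˈlo.gle) (ˈne.bro) (ˈti:.pi:r). Syllable 1 is left unfooted.
Foot heads (stressed positions): 2, 4, 6, 8.
End Rule Leftmost: primary stress on the leftmost head = syllable 2.
Primary stress: syllable 2 → gag.ˈgo:.gra:.lo.gle.ne.bro.ti:.pi:r.

2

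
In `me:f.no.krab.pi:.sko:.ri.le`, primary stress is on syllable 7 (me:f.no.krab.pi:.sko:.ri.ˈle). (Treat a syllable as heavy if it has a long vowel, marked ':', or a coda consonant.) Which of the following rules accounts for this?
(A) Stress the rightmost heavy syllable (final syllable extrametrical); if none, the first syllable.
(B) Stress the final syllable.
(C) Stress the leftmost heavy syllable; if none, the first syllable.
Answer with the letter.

B

Rule A → syllable 5 (observed: 7).
Rule B → syllable 7 ✓.
Rule C → syllable 1 (observed: 7).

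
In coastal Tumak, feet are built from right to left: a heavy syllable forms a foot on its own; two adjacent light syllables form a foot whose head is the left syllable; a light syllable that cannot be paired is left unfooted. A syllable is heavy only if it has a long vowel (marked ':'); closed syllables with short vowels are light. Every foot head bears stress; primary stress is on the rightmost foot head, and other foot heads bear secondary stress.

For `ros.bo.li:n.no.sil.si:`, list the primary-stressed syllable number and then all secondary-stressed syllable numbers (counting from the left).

Weights: 1 ros L, 2 bo L, 3 li:n H, 4 no L, 5 sil L, 6 si: H.
Parse right to left (heavy = foot alone; LL = one foot; stranded L unfooted): (ˈros.bo) (ˈli:n) (ˈno.sil) (ˈsi:).
Foot heads: 1, 3, 4, 6.
Primary stress on the rightmost head = syllable 6.
Secondary stress on 1, 3, 4: ˌros.bo.ˌli:n.ˌno.sil.ˈsi:.

primary 6, secondary 1, 3, 4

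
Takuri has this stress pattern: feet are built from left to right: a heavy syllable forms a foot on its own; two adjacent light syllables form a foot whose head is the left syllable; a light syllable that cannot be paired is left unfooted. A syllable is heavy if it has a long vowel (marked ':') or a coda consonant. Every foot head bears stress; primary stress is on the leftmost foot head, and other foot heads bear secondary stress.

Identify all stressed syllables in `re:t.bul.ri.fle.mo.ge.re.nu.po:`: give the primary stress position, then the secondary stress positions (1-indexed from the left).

Weights: 1 re:t H, 2 bul H, 3 ri L, 4 fle L, 5 mo L, 6 ge L, 7 re L, 8 nu L, 9 po: H.
Parse left to right (heavy = foot alone; LL = one foot; stranded L unfooted): (ˈre:t) (ˈbul) (ˈri.fle) (ˈmo.ge) (ˈre.nu) (ˈpo:).
Foot heads: 1, 2, 3, 5, 7, 9.
Primary stress on the leftmost head = syllable 1.
Secondary stress on 2, 3, 5, 7, 9: ˈre:t.ˌbul.ˌri.fle.ˌmo.ge.ˌre.nu.ˌpo:.

primary 1, secondary 2, 3, 5, 7, 9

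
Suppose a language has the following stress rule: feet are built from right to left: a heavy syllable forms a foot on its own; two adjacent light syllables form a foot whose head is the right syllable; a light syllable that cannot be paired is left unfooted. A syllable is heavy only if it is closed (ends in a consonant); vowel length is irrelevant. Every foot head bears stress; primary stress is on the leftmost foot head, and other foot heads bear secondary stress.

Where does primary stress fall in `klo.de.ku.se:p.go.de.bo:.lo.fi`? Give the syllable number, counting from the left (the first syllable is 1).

3

Weights: 1 klo L, 2 de L, 3 ku L, 4 se:p H, 5 go L, 6 de L, 7 bo: L, 8 lo L, 9 fi L.
Parse right to left (heavy = foot alone; LL = one foot; stranded L unfooted): klo (de.ˈku) (ˈse:p) go (de.ˈbo:) (lo.ˈfi).
Foot heads: 3, 4, 7, 9.
Primary stress on the leftmost head = syllable 3.
Primary stress: syllable 3 → klo.de.ˈku.se:p.go.de.bo:.lo.fi.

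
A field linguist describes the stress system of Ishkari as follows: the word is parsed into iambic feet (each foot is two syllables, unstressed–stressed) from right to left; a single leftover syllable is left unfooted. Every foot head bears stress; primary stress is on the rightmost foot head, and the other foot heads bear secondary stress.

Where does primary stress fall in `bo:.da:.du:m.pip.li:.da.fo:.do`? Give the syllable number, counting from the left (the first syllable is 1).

Parse right to left into iambic (σˈσ) feet: (bo:.ˈda:) (du:m.ˈpip) (li:.ˈda) (fo:.ˈdo).
Foot heads (stressed positions): 2, 4, 6, 8.
End Rule Rightmost: primary stress on the rightmost head = syllable 8.
Primary stress: syllable 8 → bo:.da:.du:m.pip.li:.da.fo:.ˈdo.

8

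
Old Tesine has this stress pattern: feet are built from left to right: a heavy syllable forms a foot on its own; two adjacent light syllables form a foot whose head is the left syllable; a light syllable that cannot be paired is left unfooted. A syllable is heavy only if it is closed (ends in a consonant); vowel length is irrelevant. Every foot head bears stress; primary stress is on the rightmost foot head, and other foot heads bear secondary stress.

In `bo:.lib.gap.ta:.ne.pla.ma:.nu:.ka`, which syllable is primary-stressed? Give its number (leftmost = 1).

Weights: 1 bo: L, 2 lib H, 3 gap H, 4 ta: L, 5 ne L, 6 pla L, 7 ma: L, 8 nu: L, 9 ka L.
Parse left to right (heavy = foot alone; LL = one foot; stranded L unfooted): bo: (ˈlib) (ˈgap) (ˈta:.ne) (ˈpla.ma:) (ˈnu:.ka).
Foot heads: 2, 3, 4, 6, 8.
Primary stress on the rightmost head = syllable 8.
Primary stress: syllable 8 → bo:.lib.gap.ta:.ne.pla.ma:.ˈnu:.ka.

8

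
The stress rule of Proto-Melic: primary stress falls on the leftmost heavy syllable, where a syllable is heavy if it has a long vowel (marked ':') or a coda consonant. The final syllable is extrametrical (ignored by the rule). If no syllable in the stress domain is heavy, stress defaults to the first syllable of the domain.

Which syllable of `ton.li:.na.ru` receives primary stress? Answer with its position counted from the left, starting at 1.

The final syllable (4, ru) is extrametrical; the stress domain is syllables 1–3.
Weights: 1 ton H, 2 li: H, 3 na L.
Heavy syllables in the domain: 1, 2. The leftmost is syllable 1 (ton).
Primary stress: syllable 1 → ˈton.li:.na.ru.

1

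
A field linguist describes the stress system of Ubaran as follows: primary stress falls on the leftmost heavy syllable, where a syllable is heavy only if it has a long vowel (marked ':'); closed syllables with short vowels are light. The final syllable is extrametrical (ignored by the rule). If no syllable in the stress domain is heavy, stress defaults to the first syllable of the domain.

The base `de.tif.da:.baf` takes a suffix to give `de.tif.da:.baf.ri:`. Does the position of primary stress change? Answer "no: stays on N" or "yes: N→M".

Base `de.tif.da:.baf` (4 syllables):
  The final syllable (4, baf) is extrametrical; the stress domain is syllables 1–3.
  Weights: 1 de L, 2 tif L, 3 da: H.
  Heavy syllables in the domain: 3. The leftmost is syllable 3 (da:).
  → primary stress on syllable 3.
Suffixed `de.tif.da:.baf.ri:` (5 syllables):
  The final syllable (5, ri:) is extrametrical; the stress domain is syllables 1–4.
  Weights: 1 de L, 2 tif L, 3 da: H, 4 baf L.
  Heavy syllables in the domain: 3. The leftmost is syllable 3 (da:).
  → primary stress on syllable 3.

no: stays on 3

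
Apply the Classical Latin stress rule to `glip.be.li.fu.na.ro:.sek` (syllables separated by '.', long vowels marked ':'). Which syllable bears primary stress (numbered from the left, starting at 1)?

Classical Latin: stress the penult if heavy (long vowel or closed), else the antepenult.
Weights: 5 na L, 6 ro: H, 7 sek H.
The penult (syllable 6, ro:) is heavy, so it takes stress.
Stress on syllable 6: glip.be.li.fu.na.ˈro:.sek.

6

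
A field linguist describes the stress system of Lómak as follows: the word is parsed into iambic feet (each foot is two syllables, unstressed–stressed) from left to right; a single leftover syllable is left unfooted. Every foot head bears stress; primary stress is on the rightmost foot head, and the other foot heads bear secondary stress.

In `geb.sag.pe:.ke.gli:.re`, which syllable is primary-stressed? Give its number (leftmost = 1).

Parse left to right into iambic (σˈσ) feet: (geb.ˈsag) (pe:.ˈke) (gli:.ˈre).
Foot heads (stressed positions): 2, 4, 6.
End Rule Rightmost: primary stress on the rightmost head = syllable 6.
Primary stress: syllable 6 → geb.sag.pe:.ke.gli:.ˈre.

6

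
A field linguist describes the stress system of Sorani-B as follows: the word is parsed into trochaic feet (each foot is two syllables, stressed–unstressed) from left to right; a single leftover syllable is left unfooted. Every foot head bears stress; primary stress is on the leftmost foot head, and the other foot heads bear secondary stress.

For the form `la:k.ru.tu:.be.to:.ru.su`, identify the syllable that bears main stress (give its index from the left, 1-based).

1

Parse left to right into trochaic (ˈσσ) feet: (ˈla:k.ru) (ˈtu:.be) (ˈto:.ru) su. Syllable 7 is left unfooted.
Foot heads (stressed positions): 1, 3, 5.
End Rule Leftmost: primary stress on the leftmost head = syllable 1.
Primary stress: syllable 1 → ˈla:k.ru.tu:.be.to:.ru.su.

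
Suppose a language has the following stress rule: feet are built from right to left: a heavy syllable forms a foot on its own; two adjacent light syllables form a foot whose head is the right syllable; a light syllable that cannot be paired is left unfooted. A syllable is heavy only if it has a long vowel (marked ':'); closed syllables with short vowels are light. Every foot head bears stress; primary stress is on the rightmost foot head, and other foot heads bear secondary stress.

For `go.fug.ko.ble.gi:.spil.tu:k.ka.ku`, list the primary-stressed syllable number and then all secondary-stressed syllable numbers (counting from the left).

primary 9, secondary 2, 4, 5, 7

Weights: 1 go L, 2 fug L, 3 ko L, 4 ble L, 5 gi: H, 6 spil L, 7 tu:k H, 8 ka L, 9 ku L.
Parse right to left (heavy = foot alone; LL = one foot; stranded L unfooted): (go.ˈfug) (ko.ˈble) (ˈgi:) spil (ˈtu:k) (ka.ˈku).
Foot heads: 2, 4, 5, 7, 9.
Primary stress on the rightmost head = syllable 9.
Secondary stress on 2, 4, 5, 7: go.ˌfug.ko.ˌble.ˌgi:.spil.ˌtu:k.ka.ˈku.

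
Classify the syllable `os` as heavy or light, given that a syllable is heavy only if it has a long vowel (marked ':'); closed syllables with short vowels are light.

`os`: short vowel, closed (coda /s/). Short vowel → light.

light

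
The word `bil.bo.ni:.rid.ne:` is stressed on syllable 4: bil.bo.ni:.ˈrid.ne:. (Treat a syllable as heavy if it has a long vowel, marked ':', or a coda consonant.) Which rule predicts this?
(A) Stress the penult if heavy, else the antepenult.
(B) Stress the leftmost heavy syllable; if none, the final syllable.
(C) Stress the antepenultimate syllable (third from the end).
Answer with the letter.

Rule A → syllable 4 ✓.
Rule B → syllable 1 (observed: 4).
Rule C → syllable 3 (observed: 4).

A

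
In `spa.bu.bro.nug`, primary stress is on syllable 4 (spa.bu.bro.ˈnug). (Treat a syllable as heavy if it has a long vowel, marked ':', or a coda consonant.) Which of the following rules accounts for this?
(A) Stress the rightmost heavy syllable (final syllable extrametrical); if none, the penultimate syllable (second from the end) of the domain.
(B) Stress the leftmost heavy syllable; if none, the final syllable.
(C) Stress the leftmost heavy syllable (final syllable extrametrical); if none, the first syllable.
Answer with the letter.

B

Rule A → syllable 2 (observed: 4).
Rule B → syllable 4 ✓.
Rule C → syllable 1 (observed: 4).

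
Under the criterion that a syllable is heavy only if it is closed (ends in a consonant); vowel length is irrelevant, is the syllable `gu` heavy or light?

`gu`: short vowel, open (no coda). Open (no coda) → light.

light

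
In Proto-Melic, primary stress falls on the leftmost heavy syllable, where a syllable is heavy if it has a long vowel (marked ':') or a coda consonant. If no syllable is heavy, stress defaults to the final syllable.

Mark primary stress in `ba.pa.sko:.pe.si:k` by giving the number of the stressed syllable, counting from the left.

Weights: 1 ba L, 2 pa L, 3 sko: H, 4 pe L, 5 si:k H.
Heavy syllables in the domain: 3, 5. The leftmost is syllable 3 (sko:).
Primary stress: syllable 3 → ba.pa.ˈsko:.pe.si:k.

3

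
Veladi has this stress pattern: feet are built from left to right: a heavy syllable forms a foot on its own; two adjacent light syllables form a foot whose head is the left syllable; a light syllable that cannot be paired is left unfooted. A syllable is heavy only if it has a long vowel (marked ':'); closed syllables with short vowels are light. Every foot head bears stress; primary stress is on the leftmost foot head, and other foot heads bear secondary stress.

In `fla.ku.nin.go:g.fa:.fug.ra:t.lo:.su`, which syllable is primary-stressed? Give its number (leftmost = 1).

Weights: 1 fla L, 2 ku L, 3 nin L, 4 go:g H, 5 fa: H, 6 fug L, 7 ra:t H, 8 lo: H, 9 su L.
Parse left to right (heavy = foot alone; LL = one foot; stranded L unfooted): (ˈfla.ku) nin (ˈgo:g) (ˈfa:) fug (ˈra:t) (ˈlo:) su.
Foot heads: 1, 4, 5, 7, 8.
Primary stress on the leftmost head = syllable 1.
Primary stress: syllable 1 → ˈfla.ku.nin.go:g.fa:.fug.ra:t.lo:.su.

1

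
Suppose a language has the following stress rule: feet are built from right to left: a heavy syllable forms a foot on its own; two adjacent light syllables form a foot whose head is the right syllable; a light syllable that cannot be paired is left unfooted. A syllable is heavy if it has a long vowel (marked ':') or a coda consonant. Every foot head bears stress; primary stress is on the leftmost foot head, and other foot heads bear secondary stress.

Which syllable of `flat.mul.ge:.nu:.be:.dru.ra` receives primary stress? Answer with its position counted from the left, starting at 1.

Weights: 1 flat H, 2 mul H, 3 ge: H, 4 nu: H, 5 be: H, 6 dru L, 7 ra L.
Parse right to left (heavy = foot alone; LL = one foot; stranded L unfooted): (ˈflat) (ˈmul) (ˈge:) (ˈnu:) (ˈbe:) (dru.ˈra).
Foot heads: 1, 2, 3, 4, 5, 7.
Primary stress on the leftmost head = syllable 1.
Primary stress: syllable 1 → ˈflat.mul.ge:.nu:.be:.dru.ra.

1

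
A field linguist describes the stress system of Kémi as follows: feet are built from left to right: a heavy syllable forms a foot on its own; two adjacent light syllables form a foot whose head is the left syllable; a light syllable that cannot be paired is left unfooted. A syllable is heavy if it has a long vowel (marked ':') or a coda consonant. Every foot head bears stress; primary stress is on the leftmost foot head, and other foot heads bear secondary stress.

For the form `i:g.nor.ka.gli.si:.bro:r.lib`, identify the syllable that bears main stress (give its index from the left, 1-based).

Weights: 1 i:g H, 2 nor H, 3 ka L, 4 gli L, 5 si: H, 6 bro:r H, 7 lib H.
Parse left to right (heavy = foot alone; LL = one foot; stranded L unfooted): (ˈi:g) (ˈnor) (ˈka.gli) (ˈsi:) (ˈbro:r) (ˈlib).
Foot heads: 1, 2, 3, 5, 6, 7.
Primary stress on the leftmost head = syllable 1.
Primary stress: syllable 1 → ˈi:g.nor.ka.gli.si:.bro:r.lib.

1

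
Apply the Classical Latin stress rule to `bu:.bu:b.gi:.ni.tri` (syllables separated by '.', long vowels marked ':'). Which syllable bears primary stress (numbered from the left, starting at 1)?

Classical Latin: stress the penult if heavy (long vowel or closed), else the antepenult.
Weights: 3 gi: H, 4 ni L, 5 tri L.
The penult (syllable 4, ni) is light, so stress falls on the antepenult (syllable 3, gi:).
Stress on syllable 3: bu:.bu:b.ˈgi:.ni.tri.

3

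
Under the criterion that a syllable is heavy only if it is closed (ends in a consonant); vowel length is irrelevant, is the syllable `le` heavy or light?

light

`le`: short vowel, open (no coda). Open (no coda) → light.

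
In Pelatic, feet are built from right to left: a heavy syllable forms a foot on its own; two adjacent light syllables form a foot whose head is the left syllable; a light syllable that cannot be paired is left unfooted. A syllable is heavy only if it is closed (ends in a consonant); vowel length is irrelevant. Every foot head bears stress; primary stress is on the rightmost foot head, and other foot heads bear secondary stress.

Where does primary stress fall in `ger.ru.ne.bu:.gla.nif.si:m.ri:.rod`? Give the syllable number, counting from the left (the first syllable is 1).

Weights: 1 ger H, 2 ru L, 3 ne L, 4 bu: L, 5 gla L, 6 nif H, 7 si:m H, 8 ri: L, 9 rod H.
Parse right to left (heavy = foot alone; LL = one foot; stranded L unfooted): (ˈger) (ˈru.ne) (ˈbu:.gla) (ˈnif) (ˈsi:m) ri: (ˈrod).
Foot heads: 1, 2, 4, 6, 7, 9.
Primary stress on the rightmost head = syllable 9.
Primary stress: syllable 9 → ger.ru.ne.bu:.gla.nif.si:m.ri:.ˈrod.

9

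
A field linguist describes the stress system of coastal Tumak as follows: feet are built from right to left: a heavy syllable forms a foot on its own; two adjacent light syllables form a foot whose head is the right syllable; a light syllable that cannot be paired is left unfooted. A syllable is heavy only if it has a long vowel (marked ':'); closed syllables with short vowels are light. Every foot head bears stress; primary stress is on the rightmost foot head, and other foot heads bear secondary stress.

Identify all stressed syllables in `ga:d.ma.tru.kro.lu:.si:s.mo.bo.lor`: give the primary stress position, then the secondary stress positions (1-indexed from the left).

Weights: 1 ga:d H, 2 ma L, 3 tru L, 4 kro L, 5 lu: H, 6 si:s H, 7 mo L, 8 bo L, 9 lor L.
Parse right to left (heavy = foot alone; LL = one foot; stranded L unfooted): (ˈga:d) ma (tru.ˈkro) (ˈlu:) (ˈsi:s) mo (bo.ˈlor).
Foot heads: 1, 4, 5, 6, 9.
Primary stress on the rightmost head = syllable 9.
Secondary stress on 1, 4, 5, 6: ˌga:d.ma.tru.ˌkro.ˌlu:.ˌsi:s.mo.bo.ˈlor.

primary 9, secondary 1, 4, 5, 6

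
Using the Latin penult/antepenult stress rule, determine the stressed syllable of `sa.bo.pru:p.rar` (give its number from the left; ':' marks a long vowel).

3

Classical Latin: stress the penult if heavy (long vowel or closed), else the antepenult.
Weights: 2 bo L, 3 pru:p H, 4 rar H.
The penult (syllable 3, pru:p) is heavy, so it takes stress.
Stress on syllable 3: sa.bo.ˈpru:p.rar.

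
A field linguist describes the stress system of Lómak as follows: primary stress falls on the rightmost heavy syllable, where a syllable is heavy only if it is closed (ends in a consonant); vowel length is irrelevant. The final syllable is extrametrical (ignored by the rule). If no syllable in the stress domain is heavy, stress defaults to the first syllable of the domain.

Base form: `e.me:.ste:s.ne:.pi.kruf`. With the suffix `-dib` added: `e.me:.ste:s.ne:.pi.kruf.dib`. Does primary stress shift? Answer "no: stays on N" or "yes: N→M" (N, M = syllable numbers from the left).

yes: 3→6

Base `e.me:.ste:s.ne:.pi.kruf` (6 syllables):
  The final syllable (6, kruf) is extrametrical; the stress domain is syllables 1–5.
  Weights: 1 e L, 2 me: L, 3 ste:s H, 4 ne: L, 5 pi L.
  Heavy syllables in the domain: 3. The rightmost is syllable 3 (ste:s).
  → primary stress on syllable 3.
Suffixed `e.me:.ste:s.ne:.pi.kruf.dib` (7 syllables):
  The final syllable (7, dib) is extrametrical; the stress domain is syllables 1–6.
  Weights: 1 e L, 2 me: L, 3 ste:s H, 4 ne: L, 5 pi L, 6 kruf H.
  Heavy syllables in the domain: 3, 6. The rightmost is syllable 6 (kruf).
  → primary stress on syllable 6.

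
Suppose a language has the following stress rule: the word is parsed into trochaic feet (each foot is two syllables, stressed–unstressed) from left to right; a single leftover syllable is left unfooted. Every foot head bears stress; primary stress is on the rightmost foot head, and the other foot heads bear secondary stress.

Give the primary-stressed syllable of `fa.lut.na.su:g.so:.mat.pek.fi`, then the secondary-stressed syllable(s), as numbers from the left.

primary 7, secondary 1, 3, 5

Parse left to right into trochaic (ˈσσ) feet: (ˈfa.lut) (ˈna.su:g) (ˈso:.mat) (ˈpek.fi).
Foot heads (stressed positions): 1, 3, 5, 7.
End Rule Rightmost: primary stress on the rightmost head = syllable 7.
Secondary stress on 1, 3, 5: ˌfa.lut.ˌna.su:g.ˌso:.mat.ˈpek.fi.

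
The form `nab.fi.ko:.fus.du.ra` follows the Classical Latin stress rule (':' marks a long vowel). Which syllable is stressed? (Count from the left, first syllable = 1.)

Classical Latin: stress the penult if heavy (long vowel or closed), else the antepenult.
Weights: 4 fus H, 5 du L, 6 ra L.
The penult (syllable 5, du) is light, so stress falls on the antepenult (syllable 4, fus).
Stress on syllable 4: nab.fi.ko:.ˈfus.du.ra.

4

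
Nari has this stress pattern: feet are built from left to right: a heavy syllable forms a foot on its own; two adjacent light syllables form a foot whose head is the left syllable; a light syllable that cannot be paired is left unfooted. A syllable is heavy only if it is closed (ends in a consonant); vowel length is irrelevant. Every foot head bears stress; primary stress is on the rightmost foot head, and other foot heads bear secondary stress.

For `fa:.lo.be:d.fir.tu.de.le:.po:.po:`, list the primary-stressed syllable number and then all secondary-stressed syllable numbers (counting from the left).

primary 7, secondary 1, 3, 4, 5

Weights: 1 fa: L, 2 lo L, 3 be:d H, 4 fir H, 5 tu L, 6 de L, 7 le: L, 8 po: L, 9 po: L.
Parse left to right (heavy = foot alone; LL = one foot; stranded L unfooted): (ˈfa:.lo) (ˈbe:d) (ˈfir) (ˈtu.de) (ˈle:.po:) po:.
Foot heads: 1, 3, 4, 5, 7.
Primary stress on the rightmost head = syllable 7.
Secondary stress on 1, 3, 4, 5: ˌfa:.lo.ˌbe:d.ˌfir.ˌtu.de.ˈle:.po:.po:.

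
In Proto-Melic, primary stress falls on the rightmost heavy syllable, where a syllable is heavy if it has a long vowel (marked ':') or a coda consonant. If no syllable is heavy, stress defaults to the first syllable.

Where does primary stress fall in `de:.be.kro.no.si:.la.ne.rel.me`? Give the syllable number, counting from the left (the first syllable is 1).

8

Weights: 1 de: H, 2 be L, 3 kro L, 4 no L, 5 si: H, 6 la L, 7 ne L, 8 rel H, 9 me L.
Heavy syllables in the domain: 1, 5, 8. The rightmost is syllable 8 (rel).
Primary stress: syllable 8 → de:.be.kro.no.si:.la.ne.ˈrel.me.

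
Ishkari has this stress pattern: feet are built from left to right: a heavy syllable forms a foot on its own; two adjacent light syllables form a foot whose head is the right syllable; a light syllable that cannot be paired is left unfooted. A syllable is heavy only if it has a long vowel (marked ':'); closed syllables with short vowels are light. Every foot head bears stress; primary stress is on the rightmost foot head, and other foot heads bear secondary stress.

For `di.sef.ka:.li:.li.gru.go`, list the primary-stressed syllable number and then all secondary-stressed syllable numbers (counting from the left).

Weights: 1 di L, 2 sef L, 3 ka: H, 4 li: H, 5 li L, 6 gru L, 7 go L.
Parse left to right (heavy = foot alone; LL = one foot; stranded L unfooted): (di.ˈsef) (ˈka:) (ˈli:) (li.ˈgru) go.
Foot heads: 2, 3, 4, 6.
Primary stress on the rightmost head = syllable 6.
Secondary stress on 2, 3, 4: di.ˌsef.ˌka:.ˌli:.li.ˈgru.go.

primary 6, secondary 2, 3, 4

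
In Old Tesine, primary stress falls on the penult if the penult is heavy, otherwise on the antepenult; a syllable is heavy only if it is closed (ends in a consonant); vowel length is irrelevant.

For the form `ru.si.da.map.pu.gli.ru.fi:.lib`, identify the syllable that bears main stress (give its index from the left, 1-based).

Weights: 7 ru L, 8 fi: L, 9 lib H.
The penult (syllable 8, fi:) is light, so stress falls on the antepenult (syllable 7, ru).
Primary stress: syllable 7 → ru.si.da.map.pu.gli.ˈru.fi:.lib.

7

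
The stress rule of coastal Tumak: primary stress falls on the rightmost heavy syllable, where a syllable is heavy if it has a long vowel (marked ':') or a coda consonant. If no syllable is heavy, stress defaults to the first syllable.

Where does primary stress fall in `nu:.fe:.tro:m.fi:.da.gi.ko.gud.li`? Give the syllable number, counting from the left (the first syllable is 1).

Weights: 1 nu: H, 2 fe: H, 3 tro:m H, 4 fi: H, 5 da L, 6 gi L, 7 ko L, 8 gud H, 9 li L.
Heavy syllables in the domain: 1, 2, 3, 4, 8. The rightmost is syllable 8 (gud).
Primary stress: syllable 8 → nu:.fe:.tro:m.fi:.da.gi.ko.ˈgud.li.

8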